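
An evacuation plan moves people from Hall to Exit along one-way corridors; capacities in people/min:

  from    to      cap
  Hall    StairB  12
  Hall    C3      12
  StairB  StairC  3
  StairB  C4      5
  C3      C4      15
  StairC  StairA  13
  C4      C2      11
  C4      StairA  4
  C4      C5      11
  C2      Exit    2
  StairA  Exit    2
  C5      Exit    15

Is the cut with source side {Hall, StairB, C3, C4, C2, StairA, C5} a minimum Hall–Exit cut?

No — its capacity is 22, but the minimum cut has capacity 15.

Given cut capacity: 3 + 2 + 2 + 15 = 22.
Augment Hall→StairB→StairC→StairA→Exit: bottleneck 2, flow now 2.
Augment Hall→StairB→C4→C2→Exit: bottleneck 2, flow now 4.
Augment Hall→StairB→C4→C5→Exit: bottleneck 3, flow now 7.
Augment Hall→C3→C4→C5→Exit: bottleneck 8, flow now 15.
No augmenting path remains; maximum flow = 15.
In the residual graph, reachable from Hall: {Hall, StairB, C3, StairC, C4, C2, StairA}.
Min-cut edges: C4→C5 (11), C2→Exit (2), StairA→Exit (2); capacity 11 + 2 + 2 = 15.
Cut capacity 22 exceeds the max flow 15, so it is not minimum.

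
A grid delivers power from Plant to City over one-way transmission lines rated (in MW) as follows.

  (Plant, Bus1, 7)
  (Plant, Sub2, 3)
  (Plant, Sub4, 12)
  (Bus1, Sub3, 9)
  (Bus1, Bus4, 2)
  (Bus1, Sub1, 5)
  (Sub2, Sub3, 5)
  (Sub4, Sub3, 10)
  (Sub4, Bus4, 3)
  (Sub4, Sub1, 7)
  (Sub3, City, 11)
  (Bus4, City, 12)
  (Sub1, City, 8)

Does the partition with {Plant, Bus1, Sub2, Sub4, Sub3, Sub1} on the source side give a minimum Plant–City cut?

No — its capacity is 24, but the minimum cut has capacity 22.

Given cut capacity: 2 + 3 + 11 + 8 = 24.
Augment Plant→Bus1→Sub3→City: bottleneck 7, flow now 7.
Augment Plant→Sub2→Sub3→City: bottleneck 3, flow now 10.
Augment Plant→Sub4→Sub3→City: bottleneck 1, flow now 11.
Augment Plant→Sub4→Bus4→City: bottleneck 3, flow now 14.
Augment Plant→Sub4→Sub1→City: bottleneck 7, flow now 21.
Augment Plant→Sub4→Sub3→Bus1→Bus4→City: bottleneck 1, flow now 22. (uses reverse residual edge)
No augmenting path remains; maximum flow = 22.
In the residual graph, reachable from Plant: {Plant}.
Min-cut edges: Plant→Bus1 (7), Plant→Sub2 (3), Plant→Sub4 (12); capacity 7 + 3 + 12 = 22.
Cut capacity 24 exceeds the max flow 22, so it is not minimum.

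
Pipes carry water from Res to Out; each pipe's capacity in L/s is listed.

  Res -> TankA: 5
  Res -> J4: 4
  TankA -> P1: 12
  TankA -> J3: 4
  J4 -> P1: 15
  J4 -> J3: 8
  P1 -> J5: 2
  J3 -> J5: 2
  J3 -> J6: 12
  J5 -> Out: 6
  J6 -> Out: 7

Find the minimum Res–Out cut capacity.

Augment Res→TankA→P1→J5→Out: bottleneck 2, flow now 2.
Augment Res→TankA→J3→J5→Out: bottleneck 2, flow now 4.
Augment Res→TankA→J3→J6→Out: bottleneck 1, flow now 5.
Augment Res→J4→J3→J6→Out: bottleneck 4, flow now 9.
No augmenting path remains; maximum flow = 9.
By max-flow min-cut, the minimum cut capacity equals the max flow.
In the residual graph, reachable from Res: {Res}.
Min-cut edges: Res→TankA (5), Res→J4 (4); capacity 5 + 4 = 9.

9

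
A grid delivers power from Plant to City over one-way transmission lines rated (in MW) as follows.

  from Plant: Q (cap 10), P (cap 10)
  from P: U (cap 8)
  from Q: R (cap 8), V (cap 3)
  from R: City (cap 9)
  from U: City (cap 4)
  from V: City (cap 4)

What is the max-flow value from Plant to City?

Augment Plant→P→U→City: bottleneck 4, flow now 4.
Augment Plant→Q→R→City: bottleneck 8, flow now 12.
Augment Plant→Q→V→City: bottleneck 2, flow now 14.
No augmenting path remains; maximum flow = 14.
In the residual graph, reachable from Plant: {Plant, P, U}.
Min-cut edges: Plant→Q (10), U→City (4); capacity 10 + 4 = 14.
This cut is saturated, so no flow can exceed 14.

14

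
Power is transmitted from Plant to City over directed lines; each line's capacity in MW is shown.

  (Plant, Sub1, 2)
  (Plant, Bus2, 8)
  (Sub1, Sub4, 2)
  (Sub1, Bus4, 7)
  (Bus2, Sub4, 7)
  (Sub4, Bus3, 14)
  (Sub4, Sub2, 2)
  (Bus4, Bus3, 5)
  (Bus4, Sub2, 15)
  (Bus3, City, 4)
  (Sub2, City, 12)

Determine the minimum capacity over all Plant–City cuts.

8

Augment Plant→Sub1→Sub4→Bus3→City: bottleneck 2, flow now 2.
Augment Plant→Bus2→Sub4→Bus3→City: bottleneck 2, flow now 4.
Augment Plant→Bus2→Sub4→Sub2→City: bottleneck 2, flow now 6.
Augment Plant→Bus2→Sub4→Sub1→Bus4→Sub2→City: bottleneck 2, flow now 8. (uses reverse residual edge)
No augmenting path remains; maximum flow = 8.
By max-flow min-cut, the minimum cut capacity equals the max flow.
In the residual graph, reachable from Plant: {Plant, Bus2, Sub4, Bus3}.
Min-cut edges: Plant→Sub1 (2), Sub4→Sub2 (2), Bus3→City (4); capacity 2 + 2 + 4 = 8.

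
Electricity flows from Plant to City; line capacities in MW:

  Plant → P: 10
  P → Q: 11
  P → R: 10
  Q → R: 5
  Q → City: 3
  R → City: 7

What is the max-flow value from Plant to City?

10

Augment Plant→P→Q→City: bottleneck 3, flow now 3.
Augment Plant→P→R→City: bottleneck 7, flow now 10.
No augmenting path remains; maximum flow = 10.
In the residual graph, reachable from Plant: {Plant}.
Min-cut edges: Plant→P (10); capacity 10 = 10.
This cut is saturated, so no flow can exceed 10.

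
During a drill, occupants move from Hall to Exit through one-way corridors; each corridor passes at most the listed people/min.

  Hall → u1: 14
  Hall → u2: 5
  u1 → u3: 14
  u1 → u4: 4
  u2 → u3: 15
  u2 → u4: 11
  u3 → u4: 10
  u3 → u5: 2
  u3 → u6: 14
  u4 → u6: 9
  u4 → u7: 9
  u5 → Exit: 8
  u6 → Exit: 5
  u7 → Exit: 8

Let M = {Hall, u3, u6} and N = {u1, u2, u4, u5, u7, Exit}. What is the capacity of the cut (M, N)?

Edges leaving {Hall, u3, u6}: Hall→u1 (14), Hall→u2 (5), u3→u4 (10), u3→u5 (2), u6→Exit (5).
Cut capacity = 14 + 5 + 10 + 2 + 5 = 36.

36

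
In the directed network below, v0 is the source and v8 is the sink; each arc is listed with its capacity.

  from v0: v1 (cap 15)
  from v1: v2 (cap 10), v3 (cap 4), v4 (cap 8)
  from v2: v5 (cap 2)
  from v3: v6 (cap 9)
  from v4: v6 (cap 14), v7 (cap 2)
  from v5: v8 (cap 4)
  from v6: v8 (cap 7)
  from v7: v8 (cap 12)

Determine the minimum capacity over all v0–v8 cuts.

11

Augment v0→v1→v2→v5→v8: bottleneck 2, flow now 2.
Augment v0→v1→v3→v6→v8: bottleneck 4, flow now 6.
Augment v0→v1→v4→v6→v8: bottleneck 3, flow now 9.
Augment v0→v1→v4→v7→v8: bottleneck 2, flow now 11.
No augmenting path remains; maximum flow = 11.
By max-flow min-cut, the minimum cut capacity equals the max flow.
In the residual graph, reachable from v0: {v0, v1, v2, v3, v4, v6}.
Min-cut edges: v2→v5 (2), v4→v7 (2), v6→v8 (7); capacity 2 + 2 + 7 = 11.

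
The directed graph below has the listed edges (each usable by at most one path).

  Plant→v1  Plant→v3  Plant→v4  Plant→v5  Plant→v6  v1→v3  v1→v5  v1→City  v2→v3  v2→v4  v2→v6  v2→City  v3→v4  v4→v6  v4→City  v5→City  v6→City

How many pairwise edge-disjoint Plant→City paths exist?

Assign every edge capacity 1; by Menger, the answer equals the max flow.
Path Plant→v1→City (+1); total 1.
Path Plant→v4→City (+1); total 2.
Path Plant→v5→City (+1); total 3.
Path Plant→v6→City (+1); total 4.
No residual Plant→City path; max flow = 4.
Certifying cut of size 4: {Plant→v1, Plant→v5, v4→City, v6→City}.

4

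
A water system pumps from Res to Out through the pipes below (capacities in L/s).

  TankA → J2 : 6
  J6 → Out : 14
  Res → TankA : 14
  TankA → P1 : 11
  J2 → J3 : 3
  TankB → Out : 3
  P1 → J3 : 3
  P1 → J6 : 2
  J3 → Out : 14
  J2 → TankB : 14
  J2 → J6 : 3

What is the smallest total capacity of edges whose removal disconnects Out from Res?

11

Augment Res→TankA→J2→J6→Out: bottleneck 3, flow now 3.
Augment Res→TankA→J2→J3→Out: bottleneck 3, flow now 6.
Augment Res→TankA→P1→J6→Out: bottleneck 2, flow now 8.
Augment Res→TankA→P1→J3→Out: bottleneck 3, flow now 11.
No augmenting path remains; maximum flow = 11.
By max-flow min-cut, the minimum cut capacity equals the max flow.
In the residual graph, reachable from Res: {Res, TankA, P1}.
Min-cut edges: TankA→J2 (6), P1→J6 (2), P1→J3 (3); capacity 6 + 2 + 3 = 11.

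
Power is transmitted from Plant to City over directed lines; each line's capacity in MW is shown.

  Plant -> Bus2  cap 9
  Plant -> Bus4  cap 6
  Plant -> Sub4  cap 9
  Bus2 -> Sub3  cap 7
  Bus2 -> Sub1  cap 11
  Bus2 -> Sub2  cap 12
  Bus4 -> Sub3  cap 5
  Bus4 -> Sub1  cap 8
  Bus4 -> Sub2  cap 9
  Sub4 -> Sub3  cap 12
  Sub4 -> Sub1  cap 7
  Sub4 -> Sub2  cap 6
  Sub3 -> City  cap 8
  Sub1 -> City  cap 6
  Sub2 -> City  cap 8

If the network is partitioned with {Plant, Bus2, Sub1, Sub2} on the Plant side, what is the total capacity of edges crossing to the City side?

Edges leaving {Plant, Bus2, Sub1, Sub2}: Plant→Bus4 (6), Plant→Sub4 (9), Bus2→Sub3 (7), Sub1→City (6), Sub2→City (8).
Cut capacity = 6 + 9 + 7 + 6 + 8 = 36.

36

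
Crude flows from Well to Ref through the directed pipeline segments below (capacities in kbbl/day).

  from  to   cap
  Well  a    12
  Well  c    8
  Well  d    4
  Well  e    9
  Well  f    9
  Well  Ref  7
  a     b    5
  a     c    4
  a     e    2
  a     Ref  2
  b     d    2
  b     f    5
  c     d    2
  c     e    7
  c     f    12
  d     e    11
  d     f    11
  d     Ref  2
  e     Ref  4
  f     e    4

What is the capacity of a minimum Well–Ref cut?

Augment Well→Ref: bottleneck 7, flow now 7.
Augment Well→a→Ref: bottleneck 2, flow now 9.
Augment Well→d→Ref: bottleneck 2, flow now 11.
Augment Well→e→Ref: bottleneck 4, flow now 15.
No augmenting path remains; maximum flow = 15.
By max-flow min-cut, the minimum cut capacity equals the max flow.
In the residual graph, reachable from Well: {Well, a, b, c, d, e, f}.
Min-cut edges: Well→Ref (7), a→Ref (2), d→Ref (2), e→Ref (4); capacity 7 + 2 + 2 + 4 = 15.

15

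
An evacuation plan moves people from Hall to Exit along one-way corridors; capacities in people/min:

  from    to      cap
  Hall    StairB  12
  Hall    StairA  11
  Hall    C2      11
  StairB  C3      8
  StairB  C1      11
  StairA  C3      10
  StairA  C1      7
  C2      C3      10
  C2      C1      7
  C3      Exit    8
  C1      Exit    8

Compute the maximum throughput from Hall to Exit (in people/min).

Augment Hall→StairB→C3→Exit: bottleneck 8, flow now 8.
Augment Hall→StairB→C1→Exit: bottleneck 4, flow now 12.
Augment Hall→StairA→C1→Exit: bottleneck 4, flow now 16.
No augmenting path remains; maximum flow = 16.
In the residual graph, reachable from Hall: {Hall, StairB, StairA, C2, C3, C1}.
Min-cut edges: C3→Exit (8), C1→Exit (8); capacity 8 + 8 = 16.
This cut is saturated, so no flow can exceed 16.

16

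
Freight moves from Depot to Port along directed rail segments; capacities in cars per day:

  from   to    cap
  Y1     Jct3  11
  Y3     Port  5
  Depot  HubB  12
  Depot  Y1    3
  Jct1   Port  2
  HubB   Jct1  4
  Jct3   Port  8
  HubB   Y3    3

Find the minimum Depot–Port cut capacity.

8

Augment Depot→Y1→Jct3→Port: bottleneck 3, flow now 3.
Augment Depot→HubB→Jct1→Port: bottleneck 2, flow now 5.
Augment Depot→HubB→Y3→Port: bottleneck 3, flow now 8.
No augmenting path remains; maximum flow = 8.
By max-flow min-cut, the minimum cut capacity equals the max flow.
In the residual graph, reachable from Depot: {Depot, HubB, Jct1}.
Min-cut edges: Depot→Y1 (3), HubB→Y3 (3), Jct1→Port (2); capacity 3 + 3 + 2 = 8.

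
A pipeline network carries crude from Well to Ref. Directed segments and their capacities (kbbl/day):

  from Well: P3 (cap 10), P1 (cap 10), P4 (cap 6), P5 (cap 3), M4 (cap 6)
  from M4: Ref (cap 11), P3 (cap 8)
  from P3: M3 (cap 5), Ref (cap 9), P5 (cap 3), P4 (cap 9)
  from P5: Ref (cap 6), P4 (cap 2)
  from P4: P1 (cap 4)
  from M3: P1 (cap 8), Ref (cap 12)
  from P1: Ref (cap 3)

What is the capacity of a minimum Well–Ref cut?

Augment Well→M4→Ref: bottleneck 6, flow now 6.
Augment Well→P3→Ref: bottleneck 9, flow now 15.
Augment Well→P5→Ref: bottleneck 3, flow now 18.
Augment Well→P1→Ref: bottleneck 3, flow now 21.
Augment Well→P3→P5→Ref: bottleneck 1, flow now 22.
No augmenting path remains; maximum flow = 22.
By max-flow min-cut, the minimum cut capacity equals the max flow.
In the residual graph, reachable from Well: {Well, P4, P1}.
Min-cut edges: Well→M4 (6), Well→P3 (10), Well→P5 (3), P1→Ref (3); capacity 6 + 10 + 3 + 3 = 22.

22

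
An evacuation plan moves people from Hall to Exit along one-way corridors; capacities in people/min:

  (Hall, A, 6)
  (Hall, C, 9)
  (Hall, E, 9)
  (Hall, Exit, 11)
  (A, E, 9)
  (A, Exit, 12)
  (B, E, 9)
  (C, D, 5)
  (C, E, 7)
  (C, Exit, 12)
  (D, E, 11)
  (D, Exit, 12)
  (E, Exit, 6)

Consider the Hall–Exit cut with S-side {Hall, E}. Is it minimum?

Yes — it is a minimum cut (capacity 32).

Given cut capacity: 6 + 9 + 11 + 6 = 32.
Augment Hall→Exit: bottleneck 11, flow now 11.
Augment Hall→A→Exit: bottleneck 6, flow now 17.
Augment Hall→C→Exit: bottleneck 9, flow now 26.
Augment Hall→E→Exit: bottleneck 6, flow now 32.
No augmenting path remains; maximum flow = 32.
Cut capacity 32 equals the max flow, so it is a minimum cut.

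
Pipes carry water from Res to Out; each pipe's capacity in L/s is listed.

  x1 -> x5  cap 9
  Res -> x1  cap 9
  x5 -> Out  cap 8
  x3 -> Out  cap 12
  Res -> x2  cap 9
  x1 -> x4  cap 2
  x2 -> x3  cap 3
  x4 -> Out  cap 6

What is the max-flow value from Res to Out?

Augment Res→x1→x4→Out: bottleneck 2, flow now 2.
Augment Res→x1→x5→Out: bottleneck 7, flow now 9.
Augment Res→x2→x3→Out: bottleneck 3, flow now 12.
No augmenting path remains; maximum flow = 12.
In the residual graph, reachable from Res: {Res, x2}.
Min-cut edges: Res→x1 (9), x2→x3 (3); capacity 9 + 3 = 12.
This cut is saturated, so no flow can exceed 12.

12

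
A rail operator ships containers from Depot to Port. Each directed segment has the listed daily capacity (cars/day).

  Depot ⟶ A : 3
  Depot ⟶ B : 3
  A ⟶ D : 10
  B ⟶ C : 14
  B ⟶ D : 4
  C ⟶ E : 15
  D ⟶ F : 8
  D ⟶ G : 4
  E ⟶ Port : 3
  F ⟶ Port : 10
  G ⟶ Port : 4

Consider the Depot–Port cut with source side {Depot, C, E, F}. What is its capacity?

Edges leaving {Depot, C, E, F}: Depot→A (3), Depot→B (3), E→Port (3), F→Port (10).
Cut capacity = 3 + 3 + 3 + 10 = 19.

19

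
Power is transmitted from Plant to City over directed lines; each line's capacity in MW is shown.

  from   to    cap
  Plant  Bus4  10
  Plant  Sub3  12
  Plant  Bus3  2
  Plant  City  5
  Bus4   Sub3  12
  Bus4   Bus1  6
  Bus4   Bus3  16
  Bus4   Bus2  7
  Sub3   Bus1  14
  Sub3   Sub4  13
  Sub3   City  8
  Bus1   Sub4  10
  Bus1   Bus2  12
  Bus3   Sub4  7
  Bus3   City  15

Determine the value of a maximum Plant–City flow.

Augment Plant→City: bottleneck 5, flow now 5.
Augment Plant→Sub3→City: bottleneck 8, flow now 13.
Augment Plant→Bus3→City: bottleneck 2, flow now 15.
Augment Plant→Bus4→Bus3→City: bottleneck 10, flow now 25.
No augmenting path remains; maximum flow = 25.
In the residual graph, reachable from Plant: {Plant, Sub3, Bus1, Sub4, Bus2}.
Min-cut edges: Plant→Bus4 (10), Plant→Bus3 (2), Plant→City (5), Sub3→City (8); capacity 10 + 2 + 5 + 8 = 25.
This cut is saturated, so no flow can exceed 25.

25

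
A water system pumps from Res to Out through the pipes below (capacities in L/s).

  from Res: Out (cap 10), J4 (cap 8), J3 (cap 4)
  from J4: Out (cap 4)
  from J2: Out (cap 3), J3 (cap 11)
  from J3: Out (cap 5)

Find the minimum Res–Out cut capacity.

Augment Res→Out: bottleneck 10, flow now 10.
Augment Res→J4→Out: bottleneck 4, flow now 14.
Augment Res→J3→Out: bottleneck 4, flow now 18.
No augmenting path remains; maximum flow = 18.
By max-flow min-cut, the minimum cut capacity equals the max flow.
In the residual graph, reachable from Res: {Res, J4}.
Min-cut edges: Res→J3 (4), Res→Out (10), J4→Out (4); capacity 4 + 10 + 4 = 18.

18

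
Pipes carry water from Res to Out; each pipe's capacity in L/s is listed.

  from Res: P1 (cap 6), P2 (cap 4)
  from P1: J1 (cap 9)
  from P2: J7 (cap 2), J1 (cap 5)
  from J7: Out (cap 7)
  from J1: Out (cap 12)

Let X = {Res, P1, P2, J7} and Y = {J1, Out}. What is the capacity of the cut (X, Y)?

21

Edges leaving {Res, P1, P2, J7}: P1→J1 (9), P2→J1 (5), J7→Out (7).
Cut capacity = 9 + 5 + 7 = 21.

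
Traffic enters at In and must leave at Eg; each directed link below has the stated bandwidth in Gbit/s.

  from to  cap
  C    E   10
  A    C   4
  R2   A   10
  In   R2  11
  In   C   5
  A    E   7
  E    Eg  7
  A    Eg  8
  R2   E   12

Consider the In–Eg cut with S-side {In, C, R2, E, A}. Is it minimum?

Yes — it is a minimum cut (capacity 15).

Given cut capacity: 7 + 8 = 15.
Augment In→C→E→Eg: bottleneck 5, flow now 5.
Augment In→R2→E→Eg: bottleneck 2, flow now 7.
Augment In→R2→A→Eg: bottleneck 8, flow now 15.
No augmenting path remains; maximum flow = 15.
Cut capacity 15 equals the max flow, so it is a minimum cut.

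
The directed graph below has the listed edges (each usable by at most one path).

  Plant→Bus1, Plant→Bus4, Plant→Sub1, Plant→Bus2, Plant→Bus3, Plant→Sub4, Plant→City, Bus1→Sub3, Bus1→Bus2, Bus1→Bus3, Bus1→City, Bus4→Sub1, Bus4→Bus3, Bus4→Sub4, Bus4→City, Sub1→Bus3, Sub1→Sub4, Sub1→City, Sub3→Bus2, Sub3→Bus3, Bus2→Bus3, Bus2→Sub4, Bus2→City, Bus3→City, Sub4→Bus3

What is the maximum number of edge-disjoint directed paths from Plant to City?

6

Assign every edge capacity 1; by Menger, the answer equals the max flow.
Path Plant→City (+1); total 1.
Path Plant→Bus1→City (+1); total 2.
Path Plant→Bus4→City (+1); total 3.
Path Plant→Sub1→City (+1); total 4.
Path Plant→Bus2→City (+1); total 5.
Path Plant→Bus3→City (+1); total 6.
No residual Plant→City path; max flow = 6.
Certifying cut of size 6: {Bus3→City, Plant→Bus1, Plant→Bus2, Plant→Bus4, Plant→City, Plant→Sub1}.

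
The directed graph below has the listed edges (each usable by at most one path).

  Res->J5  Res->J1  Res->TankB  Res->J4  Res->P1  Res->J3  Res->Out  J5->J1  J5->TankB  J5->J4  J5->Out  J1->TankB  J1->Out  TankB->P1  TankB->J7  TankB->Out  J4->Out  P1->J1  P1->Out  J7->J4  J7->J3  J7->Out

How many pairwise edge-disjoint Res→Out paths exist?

Assign every edge capacity 1; by Menger, the answer equals the max flow.
Path Res→Out (+1); total 1.
Path Res→J5→Out (+1); total 2.
Path Res→J1→Out (+1); total 3.
Path Res→TankB→Out (+1); total 4.
Path Res→J4→Out (+1); total 5.
Path Res→P1→Out (+1); total 6.
No residual Res→Out path; max flow = 6.
Certifying cut of size 6: {Res→J1, Res→J4, Res→J5, Res→Out, Res→P1, Res→TankB}.

6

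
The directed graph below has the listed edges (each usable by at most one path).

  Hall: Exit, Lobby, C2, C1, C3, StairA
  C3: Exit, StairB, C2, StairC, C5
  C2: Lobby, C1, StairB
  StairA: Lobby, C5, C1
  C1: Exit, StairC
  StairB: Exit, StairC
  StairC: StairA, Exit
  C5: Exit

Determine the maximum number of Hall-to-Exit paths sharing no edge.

5

Assign every edge capacity 1; by Menger, the answer equals the max flow.
Path Hall→Exit (+1); total 1.
Path Hall→C3→Exit (+1); total 2.
Path Hall→C1→Exit (+1); total 3.
Path Hall→StairA→C5→Exit (+1); total 4.
Path Hall→C2→StairB→Exit (+1); total 5.
No residual Hall→Exit path; max flow = 5.
Certifying cut of size 5: {Hall→C1, Hall→C2, Hall→C3, Hall→Exit, Hall→StairA}.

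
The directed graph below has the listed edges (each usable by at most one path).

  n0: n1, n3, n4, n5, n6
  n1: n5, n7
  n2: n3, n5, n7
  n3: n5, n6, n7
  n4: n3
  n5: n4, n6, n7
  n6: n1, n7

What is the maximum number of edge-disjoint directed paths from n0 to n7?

Assign every edge capacity 1; by Menger, the answer equals the max flow.
Path n0→n1→n7 (+1); total 1.
Path n0→n3→n7 (+1); total 2.
Path n0→n5→n7 (+1); total 3.
Path n0→n6→n7 (+1); total 4.
No residual n0→n7 path; max flow = 4.
Certifying cut of size 4: {n1→n7, n3→n7, n5→n7, n6→n7}.

4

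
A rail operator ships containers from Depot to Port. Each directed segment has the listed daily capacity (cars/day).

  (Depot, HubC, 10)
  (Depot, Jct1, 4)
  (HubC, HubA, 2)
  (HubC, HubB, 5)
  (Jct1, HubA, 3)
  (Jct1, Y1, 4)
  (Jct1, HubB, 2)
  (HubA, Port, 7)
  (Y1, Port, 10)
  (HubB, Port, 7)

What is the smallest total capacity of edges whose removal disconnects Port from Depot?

Augment Depot→HubC→HubA→Port: bottleneck 2, flow now 2.
Augment Depot→HubC→HubB→Port: bottleneck 5, flow now 7.
Augment Depot→Jct1→HubA→Port: bottleneck 3, flow now 10.
Augment Depot→Jct1→Y1→Port: bottleneck 1, flow now 11.
No augmenting path remains; maximum flow = 11.
By max-flow min-cut, the minimum cut capacity equals the max flow.
In the residual graph, reachable from Depot: {Depot, HubC}.
Min-cut edges: Depot→Jct1 (4), HubC→HubA (2), HubC→HubB (5); capacity 4 + 2 + 5 = 11.

11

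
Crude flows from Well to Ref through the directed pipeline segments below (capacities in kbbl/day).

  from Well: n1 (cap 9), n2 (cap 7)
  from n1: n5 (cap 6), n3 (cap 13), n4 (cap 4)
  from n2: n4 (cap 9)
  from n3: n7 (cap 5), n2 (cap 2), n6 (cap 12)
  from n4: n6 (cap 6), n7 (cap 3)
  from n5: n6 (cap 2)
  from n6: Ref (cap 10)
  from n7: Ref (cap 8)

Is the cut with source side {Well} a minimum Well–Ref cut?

Yes — it is a minimum cut (capacity 16).

Given cut capacity: 9 + 7 = 16.
Augment Well→n1→n3→n6→Ref: bottleneck 9, flow now 9.
Augment Well→n2→n4→n6→Ref: bottleneck 1, flow now 10.
Augment Well→n2→n4→n7→Ref: bottleneck 3, flow now 13.
Augment Well→n2→n4→n6→n3→n7→Ref: bottleneck 3, flow now 16. (uses reverse residual edge)
No augmenting path remains; maximum flow = 16.
Cut capacity 16 equals the max flow, so it is a minimum cut.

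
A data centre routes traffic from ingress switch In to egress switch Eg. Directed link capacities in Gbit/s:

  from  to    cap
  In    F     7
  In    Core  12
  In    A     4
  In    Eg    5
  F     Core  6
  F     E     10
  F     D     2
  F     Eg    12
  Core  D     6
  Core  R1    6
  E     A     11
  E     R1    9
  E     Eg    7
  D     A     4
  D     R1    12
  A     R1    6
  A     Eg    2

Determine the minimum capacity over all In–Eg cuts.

14

Augment In→Eg: bottleneck 5, flow now 5.
Augment In→F→Eg: bottleneck 7, flow now 12.
Augment In→A→Eg: bottleneck 2, flow now 14.
No augmenting path remains; maximum flow = 14.
By max-flow min-cut, the minimum cut capacity equals the max flow.
In the residual graph, reachable from In: {In, Core, D, A, R1}.
Min-cut edges: In→F (7), In→Eg (5), A→Eg (2); capacity 7 + 5 + 2 = 14.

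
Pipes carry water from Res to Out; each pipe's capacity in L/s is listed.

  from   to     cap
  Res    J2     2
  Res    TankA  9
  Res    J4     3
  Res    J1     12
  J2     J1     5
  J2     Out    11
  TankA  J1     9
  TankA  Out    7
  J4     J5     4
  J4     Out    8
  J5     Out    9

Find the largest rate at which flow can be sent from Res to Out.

Augment Res→J2→Out: bottleneck 2, flow now 2.
Augment Res→TankA→Out: bottleneck 7, flow now 9.
Augment Res→J4→Out: bottleneck 3, flow now 12.
No augmenting path remains; maximum flow = 12.
In the residual graph, reachable from Res: {Res, TankA, J1}.
Min-cut edges: Res→J2 (2), Res→J4 (3), TankA→Out (7); capacity 2 + 3 + 7 = 12.
This cut is saturated, so no flow can exceed 12.

12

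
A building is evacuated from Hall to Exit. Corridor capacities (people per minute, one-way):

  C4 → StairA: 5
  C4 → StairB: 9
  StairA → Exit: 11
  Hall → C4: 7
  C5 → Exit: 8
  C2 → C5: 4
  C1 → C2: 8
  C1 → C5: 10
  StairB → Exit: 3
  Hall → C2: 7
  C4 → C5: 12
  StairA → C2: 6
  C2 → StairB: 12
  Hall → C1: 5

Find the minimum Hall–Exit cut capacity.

Augment Hall→C1→C5→Exit: bottleneck 5, flow now 5.
Augment Hall→C2→C5→Exit: bottleneck 3, flow now 8.
Augment Hall→C2→StairB→Exit: bottleneck 3, flow now 11.
Augment Hall→C4→StairA→Exit: bottleneck 5, flow now 16.
No augmenting path remains; maximum flow = 16.
By max-flow min-cut, the minimum cut capacity equals the max flow.
In the residual graph, reachable from Hall: {Hall, C1, C2, C4, C5, StairB}.
Min-cut edges: C4→StairA (5), C5→Exit (8), StairB→Exit (3); capacity 5 + 8 + 3 = 16.

16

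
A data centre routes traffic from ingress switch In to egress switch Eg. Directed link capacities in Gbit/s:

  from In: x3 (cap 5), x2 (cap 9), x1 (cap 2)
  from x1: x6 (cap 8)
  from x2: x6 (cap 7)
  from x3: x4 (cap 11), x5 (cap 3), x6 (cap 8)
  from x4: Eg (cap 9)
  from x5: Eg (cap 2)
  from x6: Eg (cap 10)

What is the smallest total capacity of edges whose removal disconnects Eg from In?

14

Augment In→x1→x6→Eg: bottleneck 2, flow now 2.
Augment In→x2→x6→Eg: bottleneck 7, flow now 9.
Augment In→x3→x4→Eg: bottleneck 5, flow now 14.
No augmenting path remains; maximum flow = 14.
By max-flow min-cut, the minimum cut capacity equals the max flow.
In the residual graph, reachable from In: {In, x2}.
Min-cut edges: In→x1 (2), In→x3 (5), x2→x6 (7); capacity 2 + 5 + 7 = 14.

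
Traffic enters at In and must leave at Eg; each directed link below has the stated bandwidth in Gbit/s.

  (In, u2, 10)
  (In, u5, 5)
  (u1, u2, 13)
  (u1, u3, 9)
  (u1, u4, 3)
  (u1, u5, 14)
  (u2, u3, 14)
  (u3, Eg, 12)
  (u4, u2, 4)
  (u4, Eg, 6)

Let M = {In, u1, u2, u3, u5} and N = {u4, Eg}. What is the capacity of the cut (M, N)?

15

Edges leaving {In, u1, u2, u3, u5}: u1→u4 (3), u3→Eg (12).
Cut capacity = 3 + 12 = 15.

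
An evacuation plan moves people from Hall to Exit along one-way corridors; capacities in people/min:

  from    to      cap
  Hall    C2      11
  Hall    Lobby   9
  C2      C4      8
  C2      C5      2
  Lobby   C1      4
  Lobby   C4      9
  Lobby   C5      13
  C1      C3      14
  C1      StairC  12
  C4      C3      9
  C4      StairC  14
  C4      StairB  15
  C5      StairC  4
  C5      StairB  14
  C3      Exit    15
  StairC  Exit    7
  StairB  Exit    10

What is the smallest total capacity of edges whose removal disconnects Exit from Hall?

Augment Hall→C2→C4→C3→Exit: bottleneck 8, flow now 8.
Augment Hall→C2→C5→StairC→Exit: bottleneck 2, flow now 10.
Augment Hall→Lobby→C1→C3→Exit: bottleneck 4, flow now 14.
Augment Hall→Lobby→C4→C3→Exit: bottleneck 1, flow now 15.
Augment Hall→Lobby→C4→StairC→Exit: bottleneck 4, flow now 19.
No augmenting path remains; maximum flow = 19.
By max-flow min-cut, the minimum cut capacity equals the max flow.
In the residual graph, reachable from Hall: {Hall, C2}.
Min-cut edges: Hall→Lobby (9), C2→C4 (8), C2→C5 (2); capacity 9 + 8 + 2 = 19.

19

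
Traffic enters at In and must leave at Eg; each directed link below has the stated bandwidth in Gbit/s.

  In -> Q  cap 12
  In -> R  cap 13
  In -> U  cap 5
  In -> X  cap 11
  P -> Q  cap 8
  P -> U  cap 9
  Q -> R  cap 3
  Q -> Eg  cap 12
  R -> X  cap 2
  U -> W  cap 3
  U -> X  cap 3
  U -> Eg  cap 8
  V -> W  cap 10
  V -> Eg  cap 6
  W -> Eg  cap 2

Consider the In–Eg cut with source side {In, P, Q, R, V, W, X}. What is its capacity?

Edges leaving {In, P, Q, R, V, W, X}: In→U (5), P→U (9), Q→Eg (12), V→Eg (6), W→Eg (2).
Cut capacity = 5 + 9 + 12 + 6 + 2 = 34.

34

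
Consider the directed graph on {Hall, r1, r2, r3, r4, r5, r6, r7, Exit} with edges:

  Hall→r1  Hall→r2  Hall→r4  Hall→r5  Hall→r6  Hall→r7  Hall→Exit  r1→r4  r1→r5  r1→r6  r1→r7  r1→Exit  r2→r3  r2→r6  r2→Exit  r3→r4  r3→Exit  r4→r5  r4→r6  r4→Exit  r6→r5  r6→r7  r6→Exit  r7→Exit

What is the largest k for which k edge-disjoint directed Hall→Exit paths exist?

Assign every edge capacity 1; by Menger, the answer equals the max flow.
Path Hall→Exit (+1); total 1.
Path Hall→r1→Exit (+1); total 2.
Path Hall→r2→Exit (+1); total 3.
Path Hall→r4→Exit (+1); total 4.
Path Hall→r6→Exit (+1); total 5.
Path Hall→r7→Exit (+1); total 6.
No residual Hall→Exit path; max flow = 6.
Certifying cut of size 6: {Hall→Exit, Hall→r1, Hall→r2, Hall→r4, Hall→r6, Hall→r7}.

6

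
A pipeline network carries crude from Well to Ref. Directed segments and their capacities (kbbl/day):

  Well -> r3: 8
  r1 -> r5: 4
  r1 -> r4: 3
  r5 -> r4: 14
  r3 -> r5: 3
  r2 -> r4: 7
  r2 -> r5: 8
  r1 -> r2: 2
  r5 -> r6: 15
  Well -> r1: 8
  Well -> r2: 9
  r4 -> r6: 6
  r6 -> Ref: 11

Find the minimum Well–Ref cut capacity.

11

Augment Well→r1→r4→r6→Ref: bottleneck 3, flow now 3.
Augment Well→r1→r5→r6→Ref: bottleneck 4, flow now 7.
Augment Well→r2→r4→r6→Ref: bottleneck 3, flow now 10.
Augment Well→r2→r5→r6→Ref: bottleneck 1, flow now 11.
No augmenting path remains; maximum flow = 11.
By max-flow min-cut, the minimum cut capacity equals the max flow.
In the residual graph, reachable from Well: {Well, r1, r2, r3, r4, r5, r6}.
Min-cut edges: r6→Ref (11); capacity 11 = 11.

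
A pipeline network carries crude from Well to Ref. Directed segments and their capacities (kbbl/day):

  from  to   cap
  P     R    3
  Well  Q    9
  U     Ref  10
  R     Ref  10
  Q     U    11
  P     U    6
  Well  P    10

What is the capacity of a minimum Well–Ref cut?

Augment Well→P→R→Ref: bottleneck 3, flow now 3.
Augment Well→P→U→Ref: bottleneck 6, flow now 9.
Augment Well→Q→U→Ref: bottleneck 4, flow now 13.
No augmenting path remains; maximum flow = 13.
By max-flow min-cut, the minimum cut capacity equals the max flow.
In the residual graph, reachable from Well: {Well, P, Q, U}.
Min-cut edges: P→R (3), U→Ref (10); capacity 3 + 10 = 13.

13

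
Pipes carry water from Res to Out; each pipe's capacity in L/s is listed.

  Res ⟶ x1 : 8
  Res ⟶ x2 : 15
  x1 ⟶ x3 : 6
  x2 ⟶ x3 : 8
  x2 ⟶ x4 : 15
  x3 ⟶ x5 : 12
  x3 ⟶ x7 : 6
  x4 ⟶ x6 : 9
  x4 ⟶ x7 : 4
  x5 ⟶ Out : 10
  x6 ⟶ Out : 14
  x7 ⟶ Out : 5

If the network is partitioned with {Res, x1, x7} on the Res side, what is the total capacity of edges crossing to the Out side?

26

Edges leaving {Res, x1, x7}: Res→x2 (15), x1→x3 (6), x7→Out (5).
Cut capacity = 15 + 6 + 5 = 26.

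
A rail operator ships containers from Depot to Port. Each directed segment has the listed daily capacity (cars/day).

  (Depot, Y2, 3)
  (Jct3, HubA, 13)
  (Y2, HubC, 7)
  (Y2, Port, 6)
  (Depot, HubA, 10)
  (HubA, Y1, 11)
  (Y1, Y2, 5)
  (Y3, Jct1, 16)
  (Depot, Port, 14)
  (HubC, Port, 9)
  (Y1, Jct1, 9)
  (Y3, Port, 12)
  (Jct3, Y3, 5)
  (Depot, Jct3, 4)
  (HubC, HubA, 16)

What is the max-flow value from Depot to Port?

Augment Depot→Port: bottleneck 14, flow now 14.
Augment Depot→Y2→Port: bottleneck 3, flow now 17.
Augment Depot→Jct3→Y3→Port: bottleneck 4, flow now 21.
Augment Depot→HubA→Y1→Y2→Port: bottleneck 3, flow now 24.
Augment Depot→HubA→Y1→Y2→HubC→Port: bottleneck 2, flow now 26.
No augmenting path remains; maximum flow = 26.
In the residual graph, reachable from Depot: {Depot, HubA, Y1, Jct1}.
Min-cut edges: Depot→Y2 (3), Depot→Jct3 (4), Depot→Port (14), Y1→Y2 (5); capacity 3 + 4 + 14 + 5 = 26.
This cut is saturated, so no flow can exceed 26.

26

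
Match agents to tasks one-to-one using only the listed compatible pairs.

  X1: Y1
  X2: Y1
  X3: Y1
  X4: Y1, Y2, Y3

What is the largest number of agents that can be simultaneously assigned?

2

Unit-capacity flow: source→left, listed edges, right→sink; max matching = max flow.
Augmenting path X1→Y1 (+1); matched 1.
Augmenting path X4→Y2 (+1); matched 2.
No augmenting path remains; maximum matching = 2.
König certificate: {X4, Y1} is a vertex cover of size 2 (every listed pair touches it), so no matching can be larger.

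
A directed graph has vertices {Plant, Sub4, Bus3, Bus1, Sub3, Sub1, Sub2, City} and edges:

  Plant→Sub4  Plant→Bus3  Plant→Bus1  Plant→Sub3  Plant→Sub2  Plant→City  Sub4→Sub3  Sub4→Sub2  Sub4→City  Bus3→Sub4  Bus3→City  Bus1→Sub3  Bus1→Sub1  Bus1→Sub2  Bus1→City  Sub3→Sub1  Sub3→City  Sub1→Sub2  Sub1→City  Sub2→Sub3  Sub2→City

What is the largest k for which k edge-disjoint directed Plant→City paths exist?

Assign every edge capacity 1; by Menger, the answer equals the max flow.
Path Plant→City (+1); total 1.
Path Plant→Sub4→City (+1); total 2.
Path Plant→Bus3→City (+1); total 3.
Path Plant→Bus1→City (+1); total 4.
Path Plant→Sub3→City (+1); total 5.
Path Plant→Sub2→City (+1); total 6.
No residual Plant→City path; max flow = 6.
Certifying cut of size 6: {Plant→Bus1, Plant→Bus3, Plant→City, Plant→Sub2, Plant→Sub3, Plant→Sub4}.

6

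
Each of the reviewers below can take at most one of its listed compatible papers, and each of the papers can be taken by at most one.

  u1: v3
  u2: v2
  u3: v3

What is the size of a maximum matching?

Unit-capacity flow: source→left, listed edges, right→sink; max matching = max flow.
Augmenting path u1→v3 (+1); matched 1.
Augmenting path u2→v2 (+1); matched 2.
No augmenting path remains; maximum matching = 2.
König certificate: {u2, v3} is a vertex cover of size 2 (every listed pair touches it), so no matching can be larger.

2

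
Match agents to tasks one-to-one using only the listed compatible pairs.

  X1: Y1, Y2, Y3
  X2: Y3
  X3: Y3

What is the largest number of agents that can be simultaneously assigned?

2

Unit-capacity flow: source→left, listed edges, right→sink; max matching = max flow.
Augmenting path X1→Y1 (+1); matched 1.
Augmenting path X2→Y3 (+1); matched 2.
No augmenting path remains; maximum matching = 2.
König certificate: {X1, Y3} is a vertex cover of size 2 (every listed pair touches it), so no matching can be larger.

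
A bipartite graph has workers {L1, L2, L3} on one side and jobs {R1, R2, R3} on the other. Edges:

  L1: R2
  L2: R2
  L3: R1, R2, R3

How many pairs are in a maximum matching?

2

Unit-capacity flow: source→left, listed edges, right→sink; max matching = max flow.
Augmenting path L1→R2 (+1); matched 1.
Augmenting path L3→R1 (+1); matched 2.
No augmenting path remains; maximum matching = 2.
König certificate: {L3, R2} is a vertex cover of size 2 (every listed pair touches it), so no matching can be larger.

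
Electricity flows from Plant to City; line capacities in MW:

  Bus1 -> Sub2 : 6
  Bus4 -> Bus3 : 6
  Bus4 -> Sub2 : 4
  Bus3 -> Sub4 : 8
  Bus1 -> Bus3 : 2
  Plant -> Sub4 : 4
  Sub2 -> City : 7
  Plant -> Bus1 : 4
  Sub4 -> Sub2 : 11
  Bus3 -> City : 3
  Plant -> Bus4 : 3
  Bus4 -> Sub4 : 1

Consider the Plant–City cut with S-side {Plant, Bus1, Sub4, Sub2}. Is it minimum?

No — its capacity is 12, but the minimum cut has capacity 10.

Given cut capacity: 3 + 2 + 7 = 12.
Augment Plant→Bus1→Bus3→City: bottleneck 2, flow now 2.
Augment Plant→Bus1→Sub2→City: bottleneck 2, flow now 4.
Augment Plant→Bus4→Bus3→City: bottleneck 1, flow now 5.
Augment Plant→Bus4→Sub2→City: bottleneck 2, flow now 7.
Augment Plant→Sub4→Sub2→City: bottleneck 3, flow now 10.
No augmenting path remains; maximum flow = 10.
In the residual graph, reachable from Plant: {Plant, Bus1, Bus4, Sub4, Bus3, Sub2}.
Min-cut edges: Bus3→City (3), Sub2→City (7); capacity 3 + 7 = 10.
Cut capacity 12 exceeds the max flow 10, so it is not minimum.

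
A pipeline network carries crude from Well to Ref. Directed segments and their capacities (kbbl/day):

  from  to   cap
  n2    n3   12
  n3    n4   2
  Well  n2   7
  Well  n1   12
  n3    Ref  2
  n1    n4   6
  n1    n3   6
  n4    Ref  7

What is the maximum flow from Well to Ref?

Augment Well→n1→n3→Ref: bottleneck 2, flow now 2.
Augment Well→n1→n4→Ref: bottleneck 6, flow now 8.
Augment Well→n1→n3→n4→Ref: bottleneck 1, flow now 9.
No augmenting path remains; maximum flow = 9.
In the residual graph, reachable from Well: {Well, n1, n2, n3, n4}.
Min-cut edges: n3→Ref (2), n4→Ref (7); capacity 2 + 7 = 9.
This cut is saturated, so no flow can exceed 9.

9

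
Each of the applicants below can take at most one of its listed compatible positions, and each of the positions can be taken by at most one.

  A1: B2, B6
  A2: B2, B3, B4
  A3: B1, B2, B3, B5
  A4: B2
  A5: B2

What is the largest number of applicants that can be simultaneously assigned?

Unit-capacity flow: source→left, listed edges, right→sink; max matching = max flow.
Augmenting path A1→B2 (+1); matched 1.
Augmenting path A2→B3 (+1); matched 2.
Augmenting path A3→B1 (+1); matched 3.
Augmenting path A4→B2→A1→B6 (+1); matched 4.
No augmenting path remains; maximum matching = 4.
König certificate: {A1, A2, A3, B2} is a vertex cover of size 4 (every listed pair touches it), so no matching can be larger.

4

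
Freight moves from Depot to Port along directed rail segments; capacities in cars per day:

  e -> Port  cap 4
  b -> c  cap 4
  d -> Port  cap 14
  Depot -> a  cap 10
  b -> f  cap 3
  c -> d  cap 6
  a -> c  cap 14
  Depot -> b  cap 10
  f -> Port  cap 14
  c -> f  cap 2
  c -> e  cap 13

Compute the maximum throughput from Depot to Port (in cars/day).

Augment Depot→b→f→Port: bottleneck 3, flow now 3.
Augment Depot→a→c→d→Port: bottleneck 6, flow now 9.
Augment Depot→a→c→e→Port: bottleneck 4, flow now 13.
Augment Depot→b→c→f→Port: bottleneck 2, flow now 15.
No augmenting path remains; maximum flow = 15.
In the residual graph, reachable from Depot: {Depot, a, b, c, e}.
Min-cut edges: b→f (3), c→d (6), c→f (2), e→Port (4); capacity 3 + 6 + 2 + 4 = 15.
This cut is saturated, so no flow can exceed 15.

15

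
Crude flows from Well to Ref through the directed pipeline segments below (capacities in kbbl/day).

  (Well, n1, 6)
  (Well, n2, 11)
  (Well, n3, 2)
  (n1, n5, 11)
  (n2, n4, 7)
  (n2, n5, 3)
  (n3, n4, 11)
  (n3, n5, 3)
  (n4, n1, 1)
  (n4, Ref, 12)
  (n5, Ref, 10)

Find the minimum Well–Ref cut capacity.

18

Augment Well→n1→n5→Ref: bottleneck 6, flow now 6.
Augment Well→n2→n4→Ref: bottleneck 7, flow now 13.
Augment Well→n2→n5→Ref: bottleneck 3, flow now 16.
Augment Well→n3→n4→Ref: bottleneck 2, flow now 18.
No augmenting path remains; maximum flow = 18.
By max-flow min-cut, the minimum cut capacity equals the max flow.
In the residual graph, reachable from Well: {Well, n2}.
Min-cut edges: Well→n1 (6), Well→n3 (2), n2→n4 (7), n2→n5 (3); capacity 6 + 2 + 7 + 3 = 18.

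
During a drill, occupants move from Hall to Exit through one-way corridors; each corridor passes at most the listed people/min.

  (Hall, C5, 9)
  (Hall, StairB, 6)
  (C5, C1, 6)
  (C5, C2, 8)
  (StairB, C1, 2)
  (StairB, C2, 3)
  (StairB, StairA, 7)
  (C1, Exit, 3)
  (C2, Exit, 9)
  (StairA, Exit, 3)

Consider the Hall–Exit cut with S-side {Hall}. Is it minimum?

Yes — it is a minimum cut (capacity 15).

Given cut capacity: 9 + 6 = 15.
Augment Hall→C5→C1→Exit: bottleneck 3, flow now 3.
Augment Hall→C5→C2→Exit: bottleneck 6, flow now 9.
Augment Hall→StairB→C2→Exit: bottleneck 3, flow now 12.
Augment Hall→StairB→StairA→Exit: bottleneck 3, flow now 15.
No augmenting path remains; maximum flow = 15.
Cut capacity 15 equals the max flow, so it is a minimum cut.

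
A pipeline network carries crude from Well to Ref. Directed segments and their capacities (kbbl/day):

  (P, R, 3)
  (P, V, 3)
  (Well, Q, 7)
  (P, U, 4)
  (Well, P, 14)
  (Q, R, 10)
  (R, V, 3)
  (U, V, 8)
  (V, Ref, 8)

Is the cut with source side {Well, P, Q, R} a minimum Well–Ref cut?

No — its capacity is 10, but the minimum cut has capacity 8.

Given cut capacity: 4 + 3 + 3 = 10.
Augment Well→P→V→Ref: bottleneck 3, flow now 3.
Augment Well→P→R→V→Ref: bottleneck 3, flow now 6.
Augment Well→P→U→V→Ref: bottleneck 2, flow now 8.
No augmenting path remains; maximum flow = 8.
In the residual graph, reachable from Well: {Well, P, Q, R, U, V}.
Min-cut edges: V→Ref (8); capacity 8 = 8.
Cut capacity 10 exceeds the max flow 8, so it is not minimum.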